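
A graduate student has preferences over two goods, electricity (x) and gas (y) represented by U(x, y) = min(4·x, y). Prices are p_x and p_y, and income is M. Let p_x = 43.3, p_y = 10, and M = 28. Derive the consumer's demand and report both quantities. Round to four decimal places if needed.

x* = 0.3361, y* = 1.3445

With perfect complements, no substitution: consume in ratio x:y = 1:4.
Budget: p_x·x + p_y·4·x = M, so (p_x + 4·p_y)·x = M.
Demand: x*(p_x,p_y,M) = M/(p_x + 4·p_y), y* = 4·M/(p_x + 4·p_y).
Here 43.3 + 4·10 = 83.3, giving x* = 0.3361 and y* = 1.3445.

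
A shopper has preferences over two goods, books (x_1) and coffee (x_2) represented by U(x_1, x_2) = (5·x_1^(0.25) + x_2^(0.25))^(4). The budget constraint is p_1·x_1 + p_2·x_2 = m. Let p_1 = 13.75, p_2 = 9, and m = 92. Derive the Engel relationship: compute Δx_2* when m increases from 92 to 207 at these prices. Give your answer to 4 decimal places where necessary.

MRS = MU_x_1/MU_x_2 = 5·(x_2/x_1)^(0.75). Set equal to p_1/p_2.
Solve for the ratio: x_2/x_1 = [(1/5)·p_1/p_2]^(4/3).
Substitute x_2 = (x_2/x_1)·x_1 into the budget: x_1* = m/(p_1 + p_2·(x_2/x_1)).
Numerically x_2/x_1 = 0.205804, so x_1* = 92/(13.75 + 9·0.205804) = 5.8966 and x_2* = 0.205804·5.8966 = 1.2135.
At m' = 207: x_2* = 2.7305. Change: 2.7305 − 1.2135 = 1.5169.

Δx_2* = 1.5169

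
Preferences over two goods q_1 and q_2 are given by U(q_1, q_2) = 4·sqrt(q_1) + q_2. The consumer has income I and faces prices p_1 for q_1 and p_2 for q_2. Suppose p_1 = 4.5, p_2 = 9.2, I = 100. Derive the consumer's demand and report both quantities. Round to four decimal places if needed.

q_1* = 16.719, q_2* = 2.6918

Thus q_1* = (2·p_2/p_1)² — independent of I — with the rest of income spent on q_2.
Plugging in: q_1* = (2·9.2/4.5)² = 16.719, q_2* = 2.6918.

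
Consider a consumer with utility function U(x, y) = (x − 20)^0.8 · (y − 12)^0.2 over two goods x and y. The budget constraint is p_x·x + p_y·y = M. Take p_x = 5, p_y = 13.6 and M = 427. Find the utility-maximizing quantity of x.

x* = 46.208

MRS = 4·(y−12)/(x−20). Tangency with p_x/p_y gives y−12 = (1/4)·(p_x/p_y)·(x−20).
Substituting into the budget: x* = 20 + 0.8·(M − 20·p_x − 12·p_y)/p_x, and y* = 12 + 0.2·(…)/p_y.
Discretionary income = 427 − 20·5 − 12·13.6 = 163.8; x* = 20 + 0.8·163.8/5 = 46.208.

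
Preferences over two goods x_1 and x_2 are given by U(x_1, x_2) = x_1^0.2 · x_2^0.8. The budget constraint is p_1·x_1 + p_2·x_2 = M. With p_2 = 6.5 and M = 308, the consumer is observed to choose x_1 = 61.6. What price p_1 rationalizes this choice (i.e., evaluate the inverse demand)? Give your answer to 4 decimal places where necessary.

p_1 = 1

The MRS is (1/4)·x_2/x_1. Set MRS = p_1/p_2.
Rearranging, p_2·x_2 = 4·p_1·x_1. Substituting into the budget gives p_1·x_1·(1 + 4) = M.
Demand: x_1*(p_1,p_2,M) = 0.2·M/p_1 and x_2* = 0.8·M/p_2.
Set x_1* = 61.6 in the demand function and solve for p_1: p_1 = 1.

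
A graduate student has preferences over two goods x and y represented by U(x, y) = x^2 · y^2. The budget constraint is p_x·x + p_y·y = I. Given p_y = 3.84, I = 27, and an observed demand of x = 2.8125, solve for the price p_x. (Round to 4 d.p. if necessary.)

Tangency: MRS = y/x = p_x/p_y.
Rearranging, p_y·y = p_x·x. Substituting into the budget gives p_x·x·(1 + 1) = I.
Demand: x*(p_x,p_y,I) = 0.5·I/p_x and y* = 0.5·I/p_y.
Set x* = 2.8125 in the demand function and solve for p_x: p_x = 4.8.

p_x = 4.8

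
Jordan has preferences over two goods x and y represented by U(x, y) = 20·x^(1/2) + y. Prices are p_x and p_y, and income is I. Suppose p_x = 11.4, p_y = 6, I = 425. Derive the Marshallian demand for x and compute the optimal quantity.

x* = 27.7008

Set MRS = p_x/p_y: 10·x^(−1/2) = p_x/p_y.
Thus x* = (10·p_y/p_x)² — independent of I — with the rest of income spent on y.
Plugging in: x* = (10·6/11.4)² = 27.7008.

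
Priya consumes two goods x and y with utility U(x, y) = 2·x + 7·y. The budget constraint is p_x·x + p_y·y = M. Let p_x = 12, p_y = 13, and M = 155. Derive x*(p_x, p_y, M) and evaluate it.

Linear utility — the consumer picks whichever good has higher MU/price: 2/12 = 0.1667 vs 7/13 = 0.5385.
y gives more utility per dollar, so spend all income on y: y* = M/p_y, x* = 0.
Numerically: x* = 0, y* = 11.9231.

x* = 0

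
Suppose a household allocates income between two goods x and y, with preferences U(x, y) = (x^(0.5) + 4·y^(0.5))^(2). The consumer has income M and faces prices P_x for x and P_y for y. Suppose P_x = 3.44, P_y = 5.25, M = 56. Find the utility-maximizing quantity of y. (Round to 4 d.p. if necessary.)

From the CES first-order condition, (1/4)·(y/x)^(0.5) = P_x/P_y.
Hence y/x = (4·P_x/P_y)^(1/(0.5)), i.e. raised to the 2 power.
With the ratio pinned down, the budget gives x* = M/(P_x + P_y·(y/x)) and y* = (y/x)·x*.
Numerically y/x = 6.869391, so x* = 56/(3.44 + 5.25·6.869391) = 1.4176 and y* = 6.869391·1.4176 = 9.7378.

y* = 9.7378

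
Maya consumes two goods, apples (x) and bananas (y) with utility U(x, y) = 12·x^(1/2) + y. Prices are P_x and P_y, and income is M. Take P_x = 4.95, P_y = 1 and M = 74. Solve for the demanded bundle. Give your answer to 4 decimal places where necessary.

Utility is quasi-linear in y; the FOC for x is 6/√x = P_x/P_y.
Solve: √x = 6·P_y/P_x, so x*(P_x,P_y) = (6·P_y/P_x)², and y* = (M − P_x·x*)/P_y.
Plugging in: x* = (6·1/4.95)² = 1.4692, y* = 66.7273.

x* = 1.4692, y* = 66.7273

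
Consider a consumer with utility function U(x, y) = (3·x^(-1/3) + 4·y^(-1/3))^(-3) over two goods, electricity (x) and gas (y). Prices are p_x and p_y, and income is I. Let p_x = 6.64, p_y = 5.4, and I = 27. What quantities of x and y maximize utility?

MU_x ∝ 3·x^(-4/3), MU_y ∝ 4·y^(-4/3), so MRS = (3/4)·(y/x)^(4/3) = p_x/p_y.
Solve for the ratio: y/x = [(4/3)·p_x/p_y]^(0.75).
Substitute y = (y/x)·x into the budget: x* = I/(p_x + p_y·(y/x)).
Numerically y/x = 1.448888, so x* = 27/(6.64 + 5.4·1.448888) = 1.8667 and y* = 1.448888·1.8667 = 2.7046.

x* = 1.8667, y* = 2.7046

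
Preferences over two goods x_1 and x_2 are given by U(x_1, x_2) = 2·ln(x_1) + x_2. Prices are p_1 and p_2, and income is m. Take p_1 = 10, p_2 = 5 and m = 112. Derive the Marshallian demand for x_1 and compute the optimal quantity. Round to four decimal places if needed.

Set MRS = p_1/p_2: (2/x_1)/1 = p_1/p_2.
So x_1*(p_1,p_2) = 2·p_2/p_1, independent of income; and x_2* = (m − 2·p_2)/p_2.
At the given prices: x_1* = 2·5/10 = 1.

x_1* = 1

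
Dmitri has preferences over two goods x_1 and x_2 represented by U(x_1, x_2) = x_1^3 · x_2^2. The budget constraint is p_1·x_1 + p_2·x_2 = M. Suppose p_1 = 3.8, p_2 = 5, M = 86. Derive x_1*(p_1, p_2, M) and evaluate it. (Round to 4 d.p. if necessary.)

The MRS is (3/2)·x_2/x_1. Set MRS = p_1/p_2.
Rearranging, p_2·x_2 = (2/3)·p_1·x_1. Substituting into the budget gives p_1·x_1·(1 + (2/3)) = M.
Demand: x_1*(p_1,p_2,M) = 0.6·M/p_1 and x_2* = 0.4·M/p_2.
At p_1=3.8, p_2=5, M=86: x_1* = 0.6·86/3.8 = 13.5789.

x_1* = 13.5789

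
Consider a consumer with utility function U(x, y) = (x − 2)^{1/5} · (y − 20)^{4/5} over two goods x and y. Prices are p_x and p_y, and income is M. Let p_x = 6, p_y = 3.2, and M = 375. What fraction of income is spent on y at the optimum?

This is Cobb-Douglas in (x−2, y−20): tangency gives 0.2·p_y·(y−20) = 0.8·p_x·(x−2).
After buying the subsistence bundle (2, 20), a share 0.2 of the remaining income goes to x: x* = 2 + 0.2·(M − 2p_x − 20p_y)/p_x.
Discretionary income = 375 − 2·6 − 20·3.2 = 299; x* = 2 + 0.2·299/6 = 11.9667; y* = 20 + 0.8·299/3.2 = 94.75.
Expenditure on y: 3.2·94.75 = 303.2; share = 0.8085.

share on y = 0.8085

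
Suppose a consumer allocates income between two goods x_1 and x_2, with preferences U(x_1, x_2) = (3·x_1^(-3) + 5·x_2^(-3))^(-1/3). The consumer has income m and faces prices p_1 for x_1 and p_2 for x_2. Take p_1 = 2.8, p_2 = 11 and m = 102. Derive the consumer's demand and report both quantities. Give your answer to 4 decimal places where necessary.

From the CES first-order condition, (3/5)·(x_2/x_1)^(4) = p_1/p_2.
Hence x_2/x_1 = ((5/3)·p_1/p_2)^(1/(4)), i.e. raised to the 0.25 power.
With the ratio pinned down, the budget gives x_1* = m/(p_1 + p_2·(x_2/x_1)) and x_2* = (x_2/x_1)·x_1*.
Numerically x_2/x_1 = 0.807056, so x_1* = 102/(2.8 + 11·0.807056) = 8.7347 and x_2* = 0.807056·8.7347 = 7.0494.

x_1* = 8.7347, x_2* = 7.0494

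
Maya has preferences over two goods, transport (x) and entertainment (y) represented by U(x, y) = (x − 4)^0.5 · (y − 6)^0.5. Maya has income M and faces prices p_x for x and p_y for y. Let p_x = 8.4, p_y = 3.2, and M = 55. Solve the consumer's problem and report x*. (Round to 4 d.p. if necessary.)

x* = 4.131

Discretionary income = 55 − 4·8.4 − 6·3.2 = 2.2; x* = 4 + 0.5·2.2/8.4 = 4.131.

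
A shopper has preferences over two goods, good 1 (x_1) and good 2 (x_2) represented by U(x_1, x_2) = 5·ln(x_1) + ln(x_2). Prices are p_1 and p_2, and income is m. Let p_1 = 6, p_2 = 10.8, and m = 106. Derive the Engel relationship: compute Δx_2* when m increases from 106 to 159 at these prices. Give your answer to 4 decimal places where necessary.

At p_1=6, p_2=10.8, m=106: x_2* = 1/6·106/10.8 = 1.6358.
At m' = 159: x_2* = 2.4537. Change: 2.4537 − 1.6358 = 0.8179.

Δx_2* = 0.8179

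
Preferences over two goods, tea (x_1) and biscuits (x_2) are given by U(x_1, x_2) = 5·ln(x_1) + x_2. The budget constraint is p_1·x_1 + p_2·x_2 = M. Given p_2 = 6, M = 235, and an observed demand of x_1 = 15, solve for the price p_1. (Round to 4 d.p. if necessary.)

p_1 = 2

Set MRS = p_1/p_2: (5/x_1)/1 = p_1/p_2.
So x_1*(p_1,p_2) = 5·p_2/p_1, independent of income; and x_2* = (M − 5·p_2)/p_2.
Set x_1* = 15 in the demand function and solve for p_1: p_1 = 2.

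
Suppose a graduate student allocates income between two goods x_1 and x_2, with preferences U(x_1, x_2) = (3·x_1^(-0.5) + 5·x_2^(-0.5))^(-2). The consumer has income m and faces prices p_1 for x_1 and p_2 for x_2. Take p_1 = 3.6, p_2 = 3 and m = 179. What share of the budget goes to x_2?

MU_x_1 ∝ 3·x_1^(-1.5), MU_x_2 ∝ 5·x_2^(-1.5), so MRS = (3/5)·(x_2/x_1)^(1.5) = p_1/p_2.
Hence x_2/x_1 = ((5/3)·p_1/p_2)^(1/(1.5)), i.e. raised to the 2/3 power.
Substitute x_2 = (x_2/x_1)·x_1 into the budget: x_1* = m/(p_1 + p_2·(x_2/x_1)).
Numerically x_2/x_1 = 1.587401, so x_1* = 179/(3.6 + 3·1.587401) = 21.4058 and x_2* = 1.587401·21.4058 = 33.9797.
Expenditure on x_2: 3·33.9797 = 101.939; share = 0.5695.

share on x_2 = 0.5695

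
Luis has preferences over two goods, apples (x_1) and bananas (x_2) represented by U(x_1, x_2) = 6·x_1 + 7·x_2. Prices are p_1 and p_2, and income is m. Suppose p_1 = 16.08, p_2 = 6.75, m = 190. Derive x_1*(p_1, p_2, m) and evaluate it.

Perfect substitutes: compare marginal utility per dollar. 6/p_1 vs 7/p_2 → 0.3731 vs 1.037.
x_2 gives more utility per dollar, so spend all income on x_2: x_2* = m/p_2, x_1* = 0.
Numerically: x_1* = 0, x_2* = 28.1481.

x_1* = 0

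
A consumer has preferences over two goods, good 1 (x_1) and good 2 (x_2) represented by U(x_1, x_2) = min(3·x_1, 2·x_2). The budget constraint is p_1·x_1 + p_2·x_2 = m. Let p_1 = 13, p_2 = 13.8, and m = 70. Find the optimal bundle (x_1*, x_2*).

x_1* = 2.0772, x_2* = 3.1157

Leontief preferences: the optimum is at the kink where x_1/2 = x_2/3, i.e. x_2 = (3/2)·x_1.
Budget: p_1·x_1 + p_2·(3/2)·x_1 = m, so (2·p_1 + 3·p_2)·x_1 = 2·m.
Demand: x_1*(p_1,p_2,m) = 2·m/(2·p_1 + 3·p_2), x_2* = 3·m/(2·p_1 + 3·p_2).
Here 2·13 + 3·13.8 = 67.4, giving x_1* = 2.0772 and x_2* = 3.1157.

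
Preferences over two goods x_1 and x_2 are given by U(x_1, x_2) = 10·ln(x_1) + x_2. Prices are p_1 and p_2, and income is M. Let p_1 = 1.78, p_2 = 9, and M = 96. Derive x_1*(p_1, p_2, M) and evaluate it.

Set MRS = p_1/p_2: (10/x_1)/1 = p_1/p_2.
So x_1*(p_1,p_2) = 10·p_2/p_1, independent of income; and x_2* = (M − 10·p_2)/p_2.
At the given prices: x_1* = 10·9/1.78 = 50.5618.

x_1* = 50.5618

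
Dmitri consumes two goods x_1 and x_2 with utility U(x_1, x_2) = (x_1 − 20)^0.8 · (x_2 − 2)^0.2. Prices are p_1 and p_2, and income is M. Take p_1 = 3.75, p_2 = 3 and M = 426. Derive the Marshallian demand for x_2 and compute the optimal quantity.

Let x_1' = x_1−20, x_2' = x_2−2. MRS = 4·x_2'/x_1' = p_1/p_2.
After buying the subsistence bundle (20, 2), a share 0.8 of the remaining income goes to x_1: x_1* = 20 + 0.8·(M − 20p_1 − 2p_2)/p_1.
Discretionary income = 426 − 20·3.75 − 2·3 = 345; x_2* = 2 + 0.2·345/3 = 25.

x_2* = 25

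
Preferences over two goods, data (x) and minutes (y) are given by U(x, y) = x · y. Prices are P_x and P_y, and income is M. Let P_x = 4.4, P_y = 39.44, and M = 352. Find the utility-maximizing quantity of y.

The MRS is y/x. Set MRS = P_x/P_y.
So P_y·y = P_x·x; combined with the budget, a share 0.5 of income goes to x.
Demand: x*(P_x,P_y,M) = 0.5·M/P_x and y* = 0.5·M/P_y.
At P_x=4.4, P_y=39.44, M=352: y* = 0.5·352/39.44 = 4.4625.

y* = 4.4625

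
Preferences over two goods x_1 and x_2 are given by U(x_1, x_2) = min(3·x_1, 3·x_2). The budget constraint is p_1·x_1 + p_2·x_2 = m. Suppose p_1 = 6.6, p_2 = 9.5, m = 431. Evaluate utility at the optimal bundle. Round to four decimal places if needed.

Demand: x_1*(p_1,p_2,m) = 3·m/(3·p_1 + 3·p_2), x_2* = 3·m/(3·p_1 + 3·p_2).
Here 3·6.6 + 3·9.5 = 48.3, giving x_1* = 26.7702 and x_2* = 26.7702.
Utility at the optimum: U(26.7702, 26.7702) = 80.3106.

V = 80.3106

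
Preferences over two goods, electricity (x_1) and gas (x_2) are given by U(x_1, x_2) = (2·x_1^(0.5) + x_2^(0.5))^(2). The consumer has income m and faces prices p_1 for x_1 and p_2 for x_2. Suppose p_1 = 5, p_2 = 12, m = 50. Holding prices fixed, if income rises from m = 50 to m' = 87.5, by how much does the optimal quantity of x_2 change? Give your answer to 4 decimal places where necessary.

Δx_2* = 0.2948

MU_x_1 ∝ 2·x_1^(-0.5), MU_x_2 ∝ x_2^(-0.5), so MRS = 2·(x_2/x_1)^(0.5) = p_1/p_2.
Hence x_2/x_1 = ((1/2)·p_1/p_2)^(1/(0.5)), i.e. raised to the 2 power.
Substitute x_2 = (x_2/x_1)·x_1 into the budget: x_1* = m/(p_1 + p_2·(x_2/x_1)).
Numerically x_2/x_1 = 0.043403, so x_1* = 50/(5 + 12·0.043403) = 9.0566 and x_2* = 0.043403·9.0566 = 0.3931.
At m' = 87.5: x_2* = 0.6879. Change: 0.6879 − 0.3931 = 0.2948.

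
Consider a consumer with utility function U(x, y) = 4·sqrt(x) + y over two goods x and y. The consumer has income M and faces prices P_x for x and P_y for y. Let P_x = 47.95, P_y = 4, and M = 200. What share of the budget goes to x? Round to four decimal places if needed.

share on x = 0.0067

Set MRS = P_x/P_y: 2·x^(−1/2) = P_x/P_y.
Thus x* = (2·P_y/P_x)² — independent of M — with the rest of income spent on y.
Plugging in: x* = (2·4/47.95)² = 0.0278, y* = 49.6663.
Expenditure on x: 47.95·0.0278 = 1.3347; share = 0.0067.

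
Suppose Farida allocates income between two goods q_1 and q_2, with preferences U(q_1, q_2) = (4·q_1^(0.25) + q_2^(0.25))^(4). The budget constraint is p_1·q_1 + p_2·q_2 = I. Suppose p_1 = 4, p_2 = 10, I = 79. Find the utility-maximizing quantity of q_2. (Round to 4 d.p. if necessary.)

Substitute q_2 = (q_2/q_1)·q_1 into the budget: q_1* = I/(p_1 + p_2·(q_2/q_1)).
Numerically q_2/q_1 = 0.046416, so q_1* = 79/(4 + 10·0.046416) = 17.6965 and q_2* = 0.046416·17.6965 = 0.8214.

q_2* = 0.8214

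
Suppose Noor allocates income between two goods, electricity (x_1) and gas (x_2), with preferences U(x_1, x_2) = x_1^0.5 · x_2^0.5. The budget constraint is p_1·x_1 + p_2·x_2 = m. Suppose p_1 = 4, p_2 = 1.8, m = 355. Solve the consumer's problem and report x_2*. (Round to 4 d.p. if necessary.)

Demand: x_1*(p_1,p_2,m) = 0.5·m/p_1 and x_2* = 0.5·m/p_2.
At p_1=4, p_2=1.8, m=355: x_2* = 0.5·355/1.8 = 98.6111.

x_2* = 98.6111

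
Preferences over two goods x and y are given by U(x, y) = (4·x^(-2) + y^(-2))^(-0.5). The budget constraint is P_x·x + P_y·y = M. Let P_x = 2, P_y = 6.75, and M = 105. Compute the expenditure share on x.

share on x = 0.4137

MU_x ∝ 4·x^(-3), MU_y ∝ y^(-3), so MRS = 4·(y/x)^(3) = P_x/P_y.
Hence y/x = ((1/4)·P_x/P_y)^(1/(3)), i.e. raised to the 1/3 power.
With the ratio pinned down, the budget gives x* = M/(P_x + P_y·(y/x)) and y* = (y/x)·x*.
Numerically y/x = 0.419974, so x* = 105/(2 + 6.75·0.419974) = 21.7174 and y* = 0.419974·21.7174 = 9.1208.
Expenditure on x: 2·21.7174 = 43.4349; share = 0.4137.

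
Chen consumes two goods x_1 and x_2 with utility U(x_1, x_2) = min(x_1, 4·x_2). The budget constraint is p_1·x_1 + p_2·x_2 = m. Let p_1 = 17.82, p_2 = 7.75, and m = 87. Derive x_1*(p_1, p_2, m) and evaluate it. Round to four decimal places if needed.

Demand: x_1*(p_1,p_2,m) = 4·m/(4·p_1 + p_2), x_2* = m/(4·p_1 + p_2).
Here 4·17.82 + 7.75 = 79.03, giving x_1* = 4.4034.

x_1* = 4.4034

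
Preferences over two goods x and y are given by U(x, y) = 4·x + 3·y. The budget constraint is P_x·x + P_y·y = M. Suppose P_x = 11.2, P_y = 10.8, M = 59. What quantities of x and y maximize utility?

x* = 5.2679, y* = 0

Numerically: x* = 5.2679, y* = 0.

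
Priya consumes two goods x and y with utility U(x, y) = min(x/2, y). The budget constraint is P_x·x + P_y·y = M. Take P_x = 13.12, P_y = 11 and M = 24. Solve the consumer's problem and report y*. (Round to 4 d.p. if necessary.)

y* = 0.6445

Demand: x*(P_x,P_y,M) = 2·M/(2·P_x + P_y), y* = M/(2·P_x + P_y).
Here 2·13.12 + 11 = 37.24, giving y* = 0.6445.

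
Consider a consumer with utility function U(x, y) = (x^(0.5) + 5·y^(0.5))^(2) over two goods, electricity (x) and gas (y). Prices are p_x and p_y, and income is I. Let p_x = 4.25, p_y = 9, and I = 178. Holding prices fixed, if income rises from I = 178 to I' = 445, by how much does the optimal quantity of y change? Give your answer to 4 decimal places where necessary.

From the CES first-order condition, (1/5)·(y/x)^(0.5) = p_x/p_y.
Hence y/x = (5·p_x/p_y)^(1/(0.5)), i.e. raised to the 2 power.
Substitute y = (y/x)·x into the budget: x* = I/(p_x + p_y·(y/x)).
Numerically y/x = 5.574846, so x* = 178/(4.25 + 9·5.574846) = 3.2706 and y* = 5.574846·3.2706 = 18.2333.
At I' = 445: y* = 45.5833. Change: 45.5833 − 18.2333 = 27.35.

Δy* = 27.35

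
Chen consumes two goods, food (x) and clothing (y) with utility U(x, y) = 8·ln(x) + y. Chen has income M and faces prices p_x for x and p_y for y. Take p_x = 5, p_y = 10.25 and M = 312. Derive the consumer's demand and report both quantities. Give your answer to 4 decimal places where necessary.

At the given prices: x* = 8·10.25/5 = 16.4, and y* = 22.439.

x* = 16.4, y* = 22.439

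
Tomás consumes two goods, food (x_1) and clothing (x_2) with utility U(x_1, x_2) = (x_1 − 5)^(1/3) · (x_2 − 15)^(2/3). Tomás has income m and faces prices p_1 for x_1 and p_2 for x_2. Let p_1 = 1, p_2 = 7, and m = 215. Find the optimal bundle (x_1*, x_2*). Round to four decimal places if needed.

Substituting into the budget: x_1* = 5 + 1/3·(m − 5·p_1 − 15·p_2)/p_1, and x_2* = 15 + 2/3·(…)/p_2.
Discretionary income = 215 − 5·1 − 15·7 = 105; x_1* = 5 + 1/3·105/1 = 40; x_2* = 15 + 2/3·105/7 = 25.

x_1* = 40, x_2* = 25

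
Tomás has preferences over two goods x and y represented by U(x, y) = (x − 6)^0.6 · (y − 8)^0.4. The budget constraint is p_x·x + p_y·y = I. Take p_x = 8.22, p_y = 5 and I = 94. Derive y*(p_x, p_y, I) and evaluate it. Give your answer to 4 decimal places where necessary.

y* = 8.3744

MRS = (3/2)·(y−8)/(x−6). Tangency with p_x/p_y gives y−8 = (2/3)·(p_x/p_y)·(x−6).
After buying the subsistence bundle (6, 8), a share 0.6 of the remaining income goes to x: x* = 6 + 0.6·(I − 6p_x − 8p_y)/p_x.
Discretionary income = 94 − 6·8.22 − 8·5 = 4.68; y* = 8 + 0.4·4.68/5 = 8.3744.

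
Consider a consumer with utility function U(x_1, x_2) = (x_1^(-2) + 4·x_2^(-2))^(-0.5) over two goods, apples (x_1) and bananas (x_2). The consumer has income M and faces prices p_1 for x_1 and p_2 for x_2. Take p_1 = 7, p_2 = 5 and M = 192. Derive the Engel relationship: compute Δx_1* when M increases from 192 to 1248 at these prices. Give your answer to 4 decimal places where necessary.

From the CES first-order condition, (1/4)·(x_2/x_1)^(3) = p_1/p_2.
Solve for the ratio: x_2/x_1 = [4·p_1/p_2]^(1/3).
With the ratio pinned down, the budget gives x_1* = M/(p_1 + p_2·(x_2/x_1)) and x_2* = (x_2/x_1)·x_1*.
Numerically x_2/x_1 = 1.775808, so x_1* = 192/(7 + 5·1.775808) = 12.0914.
At M' = 1248: x_1* = 78.5942. Change: 78.5942 − 12.0914 = 66.5028.

Δx_1* = 66.5028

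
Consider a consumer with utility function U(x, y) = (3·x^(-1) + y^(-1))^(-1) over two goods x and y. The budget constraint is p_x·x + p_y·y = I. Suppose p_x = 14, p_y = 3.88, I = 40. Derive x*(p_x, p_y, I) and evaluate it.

MRS = MU_x/MU_y = 3·(y/x)^(2). Set equal to p_x/p_y.
Solve for the ratio: y/x = [(1/3)·p_x/p_y]^(0.5).
With the ratio pinned down, the budget gives x* = I/(p_x + p_y·(y/x)) and y* = (y/x)·x*.
Numerically y/x = 1.096699, so x* = 40/(14 + 3.88·1.096699) = 2.1912.

x* = 2.1912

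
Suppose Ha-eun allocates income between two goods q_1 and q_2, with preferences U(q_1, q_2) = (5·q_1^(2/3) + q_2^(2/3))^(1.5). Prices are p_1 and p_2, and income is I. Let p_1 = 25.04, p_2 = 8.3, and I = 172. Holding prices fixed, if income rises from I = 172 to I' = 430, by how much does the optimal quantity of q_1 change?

MU_q_1 ∝ 5·q_1^(-1/3), MU_q_2 ∝ q_2^(-1/3), so MRS = 5·(q_2/q_1)^(1/3) = p_1/p_2.
Solve for the ratio: q_2/q_1 = [(1/5)·p_1/p_2]^(3).
With the ratio pinned down, the budget gives q_1* = I/(p_1 + p_2·(q_2/q_1)) and q_2* = (q_2/q_1)·q_1*.
Numerically q_2/q_1 = 0.219664, so q_1* = 172/(25.04 + 8.3·0.219664) = 6.4028.
At I' = 430: q_1* = 16.007. Change: 16.007 − 6.4028 = 9.6042.

Δq_1* = 9.6042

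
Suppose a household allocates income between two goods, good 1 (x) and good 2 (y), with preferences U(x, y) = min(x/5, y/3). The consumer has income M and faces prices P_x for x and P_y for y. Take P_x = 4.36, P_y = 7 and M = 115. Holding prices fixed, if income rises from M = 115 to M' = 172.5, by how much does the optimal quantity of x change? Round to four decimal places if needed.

Δx* = 6.7173

Demand: x*(P_x,P_y,M) = 5·M/(5·P_x + 3·P_y), y* = 3·M/(5·P_x + 3·P_y).
Here 5·4.36 + 3·7 = 42.8, giving x* = 13.4346.
At M' = 172.5: x* = 20.1519. Change: 20.1519 − 13.4346 = 6.7173.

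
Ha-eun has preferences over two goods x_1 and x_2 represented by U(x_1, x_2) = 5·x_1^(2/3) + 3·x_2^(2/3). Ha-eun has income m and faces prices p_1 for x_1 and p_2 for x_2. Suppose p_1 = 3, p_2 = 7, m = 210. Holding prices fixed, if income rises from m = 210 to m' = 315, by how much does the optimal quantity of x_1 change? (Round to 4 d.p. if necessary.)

Δx_1* = 33.6644

From the CES first-order condition, (5/3)·(x_2/x_1)^(1/3) = p_1/p_2.
Hence x_2/x_1 = ((3/5)·p_1/p_2)^(1/(1/3)), i.e. raised to the 3 power.
Substitute x_2 = (x_2/x_1)·x_1 into the budget: x_1* = m/(p_1 + p_2·(x_2/x_1)).
Numerically x_2/x_1 = 0.017003, so x_1* = 210/(3 + 7·0.017003) = 67.3288.
At m' = 315: x_1* = 100.9932. Change: 100.9932 − 67.3288 = 33.6644.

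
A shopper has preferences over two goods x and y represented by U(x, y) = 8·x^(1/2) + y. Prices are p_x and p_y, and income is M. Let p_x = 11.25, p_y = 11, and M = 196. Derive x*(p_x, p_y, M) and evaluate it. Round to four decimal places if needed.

x* = 15.2968

Set MRS = p_x/p_y: 4·x^(−1/2) = p_x/p_y.
Solve: √x = 4·p_y/p_x, so x*(p_x,p_y) = (4·p_y/p_x)², and y* = (M − p_x·x*)/p_y.
Plugging in: x* = (4·11/11.25)² = 15.2968.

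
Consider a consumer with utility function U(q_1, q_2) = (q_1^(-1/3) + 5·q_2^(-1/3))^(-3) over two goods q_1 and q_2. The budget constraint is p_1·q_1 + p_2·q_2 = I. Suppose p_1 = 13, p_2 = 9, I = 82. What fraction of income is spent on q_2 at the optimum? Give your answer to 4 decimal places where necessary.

MRS = MU_q_1/MU_q_2 = (1/5)·(q_2/q_1)^(4/3). Set equal to p_1/p_2.
Solve for the ratio: q_2/q_1 = [5·p_1/p_2]^(0.75).
Substitute q_2 = (q_2/q_1)·q_1 into the budget: q_1* = I/(p_1 + p_2·(q_2/q_1)).
Numerically q_2/q_1 = 4.40558, so q_1* = 82/(13 + 9·4.40558) = 1.5574 and q_2* = 4.40558·1.5574 = 6.8615.
Expenditure on q_2: 9·6.8615 = 61.7532; share = 0.7531.

share on q_2 = 0.7531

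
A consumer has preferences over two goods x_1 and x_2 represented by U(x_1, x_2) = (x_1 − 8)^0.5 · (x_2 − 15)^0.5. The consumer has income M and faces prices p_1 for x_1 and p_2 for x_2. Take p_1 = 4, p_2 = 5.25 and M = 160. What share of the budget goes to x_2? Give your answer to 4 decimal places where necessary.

share on x_2 = 0.6461

MRS = (x_2−15)/(x_1−8). Tangency with p_1/p_2 gives x_2−15 = (p_1/p_2)·(x_1−8).
Substituting into the budget: x_1* = 8 + 0.5·(M − 8·p_1 − 15·p_2)/p_1, and x_2* = 15 + 0.5·(…)/p_2.
Discretionary income = 160 − 8·4 − 15·5.25 = 49.25; x_1* = 8 + 0.5·49.25/4 = 14.1562; x_2* = 15 + 0.5·49.25/5.25 = 19.6905.
Expenditure on x_2: 5.25·19.6905 = 103.375; share = 0.6461.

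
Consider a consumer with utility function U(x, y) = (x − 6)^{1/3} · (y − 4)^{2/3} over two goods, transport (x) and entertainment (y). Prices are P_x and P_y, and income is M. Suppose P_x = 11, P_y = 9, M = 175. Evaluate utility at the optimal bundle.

Discretionary income = 175 − 6·11 − 4·9 = 73; x* = 6 + 1/3·73/11 = 8.2121; y* = 4 + 2/3·73/9 = 9.4074.
Utility at the optimum: U(8.2121, 9.4074) = 4.0142.

V = 4.0142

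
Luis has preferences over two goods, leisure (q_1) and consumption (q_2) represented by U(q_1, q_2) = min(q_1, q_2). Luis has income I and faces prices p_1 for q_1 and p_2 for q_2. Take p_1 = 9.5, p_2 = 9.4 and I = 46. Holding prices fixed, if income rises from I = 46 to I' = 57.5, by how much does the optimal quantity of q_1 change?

Leontief preferences: the optimum is at the kink where q_1/1 = q_2/1, i.e. q_2 = q_1.
Budget: p_1·q_1 + p_2·q_1 = I, so (p_1 + p_2)·q_1 = I.
Demand: q_1*(p_1,p_2,I) = I/(p_1 + p_2), q_2* = I/(p_1 + p_2).
Here 9.5 + 9.4 = 18.9, giving q_1* = 2.4339.
At I' = 57.5: q_1* = 3.0423. Change: 3.0423 − 2.4339 = 0.6085.

Δq_1* = 0.6085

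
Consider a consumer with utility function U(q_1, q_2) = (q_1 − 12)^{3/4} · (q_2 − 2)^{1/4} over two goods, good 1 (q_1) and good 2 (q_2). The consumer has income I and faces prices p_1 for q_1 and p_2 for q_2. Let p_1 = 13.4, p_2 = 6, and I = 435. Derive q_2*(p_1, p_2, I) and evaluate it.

q_2* = 12.925

MRS = 3·(q_2−2)/(q_1−12). Tangency with p_1/p_2 gives q_2−2 = (1/3)·(p_1/p_2)·(q_1−12).
After buying the subsistence bundle (12, 2), a share 0.75 of the remaining income goes to q_1: q_1* = 12 + 0.75·(I − 12p_1 − 2p_2)/p_1.
Discretionary income = 435 − 12·13.4 − 2·6 = 262.2; q_2* = 2 + 0.25·262.2/6 = 12.925.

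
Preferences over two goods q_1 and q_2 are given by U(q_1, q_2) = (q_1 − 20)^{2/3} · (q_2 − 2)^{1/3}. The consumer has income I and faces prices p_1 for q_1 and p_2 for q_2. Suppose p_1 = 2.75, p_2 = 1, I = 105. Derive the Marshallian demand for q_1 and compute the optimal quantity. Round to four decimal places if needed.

q_1* = 31.6364

Discretionary income = 105 − 20·2.75 − 2·1 = 48; q_1* = 20 + 2/3·48/2.75 = 31.6364.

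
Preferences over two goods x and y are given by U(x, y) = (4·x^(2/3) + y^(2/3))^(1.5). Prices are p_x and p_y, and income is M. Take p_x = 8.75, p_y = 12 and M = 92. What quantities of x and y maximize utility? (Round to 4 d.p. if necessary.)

MU_x ∝ 4·x^(-1/3), MU_y ∝ y^(-1/3), so MRS = 4·(y/x)^(1/3) = p_x/p_y.
Hence y/x = ((1/4)·p_x/p_y)^(1/(1/3)), i.e. raised to the 3 power.
With the ratio pinned down, the budget gives x* = M/(p_x + p_y·(y/x)) and y* = (y/x)·x*.
Numerically y/x = 0.006058, so x* = 92/(8.75 + 12·0.006058) = 10.4277 and y* = 0.006058·10.4277 = 0.0632.

x* = 10.4277, y* = 0.0632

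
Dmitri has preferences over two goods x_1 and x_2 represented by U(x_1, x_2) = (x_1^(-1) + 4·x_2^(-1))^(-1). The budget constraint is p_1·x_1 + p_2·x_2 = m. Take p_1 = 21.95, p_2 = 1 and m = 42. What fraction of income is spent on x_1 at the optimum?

MU_x_1 ∝ x_1^(-2), MU_x_2 ∝ 4·x_2^(-2), so MRS = (1/4)·(x_2/x_1)^(2) = p_1/p_2.
Hence x_2/x_1 = (4·p_1/p_2)^(1/(2)), i.e. raised to the 0.5 power.
With the ratio pinned down, the budget gives x_1* = m/(p_1 + p_2·(x_2/x_1)) and x_2* = (x_2/x_1)·x_1*.
Numerically x_2/x_1 = 9.370165, so x_1* = 42/(21.95 + 1·9.370165) = 1.341 and x_2* = 9.370165·1.341 = 12.5653.
Expenditure on x_1: 21.95·1.341 = 29.4347; share = 0.7008.

share on x_1 = 0.7008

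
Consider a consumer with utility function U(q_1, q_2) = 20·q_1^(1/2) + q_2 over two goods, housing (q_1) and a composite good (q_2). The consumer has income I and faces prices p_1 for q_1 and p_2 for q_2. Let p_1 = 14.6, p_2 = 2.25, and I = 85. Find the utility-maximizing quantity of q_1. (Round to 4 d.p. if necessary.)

q_1* = 2.375

MU_q_1 = 10/√q_1, MU_q_2 = 1. Tangency: 10/√q_1 = p_1/p_2.
Thus q_1* = (10·p_2/p_1)² — independent of I — with the rest of income spent on q_2.
Plugging in: q_1* = (10·2.25/14.6)² = 2.375.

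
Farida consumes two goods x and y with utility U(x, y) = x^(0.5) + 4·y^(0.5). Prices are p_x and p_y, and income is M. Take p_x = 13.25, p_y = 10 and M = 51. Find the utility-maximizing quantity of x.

x* = 0.1734

MRS = MU_x/MU_y = (1/4)·(y/x)^(0.5). Set equal to p_x/p_y.
Hence y/x = (4·p_x/p_y)^(1/(0.5)), i.e. raised to the 2 power.
Substitute y = (y/x)·x into the budget: x* = M/(p_x + p_y·(y/x)).
Numerically y/x = 28.09, so x* = 51/(13.25 + 10·28.09) = 0.1734.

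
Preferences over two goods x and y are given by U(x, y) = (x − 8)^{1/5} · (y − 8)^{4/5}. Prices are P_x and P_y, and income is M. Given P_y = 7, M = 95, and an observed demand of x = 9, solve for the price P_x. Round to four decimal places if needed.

P_x = 3

MRS = (1/4)·(y−8)/(x−8). Tangency with P_x/P_y gives y−8 = 4·(P_x/P_y)·(x−8).
Substituting into the budget: x* = 8 + 0.2·(M − 8·P_x − 8·P_y)/P_x, and y* = 8 + 0.8·(…)/P_y.
Set x* = 9 in the demand function and solve for P_x: P_x = 3.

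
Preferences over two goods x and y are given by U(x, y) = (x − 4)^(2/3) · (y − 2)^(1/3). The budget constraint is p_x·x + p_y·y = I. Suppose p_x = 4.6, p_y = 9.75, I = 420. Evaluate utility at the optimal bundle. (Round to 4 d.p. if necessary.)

Let x' = x−4, y' = y−2. MRS = 2·y'/x' = p_x/p_y.
After buying the subsistence bundle (4, 2), a share 2/3 of the remaining income goes to x: x* = 4 + 2/3·(I − 4p_x − 2p_y)/p_x.
Discretionary income = 420 − 4·4.6 − 2·9.75 = 382.1; x* = 4 + 2/3·382.1/4.6 = 59.3768; y* = 2 + 1/3·382.1/9.75 = 15.0632.
Utility at the optimum: U(59.3768, 15.0632) = 34.2165.

V = 34.2165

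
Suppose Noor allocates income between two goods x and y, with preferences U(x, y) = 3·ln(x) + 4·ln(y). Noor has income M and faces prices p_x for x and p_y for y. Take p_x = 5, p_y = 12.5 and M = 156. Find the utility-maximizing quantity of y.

The MRS is (3/4)·y/x. Set MRS = p_x/p_y.
So 3·p_y·y = 4·p_x·x; combined with the budget, a share 3/7 of income goes to x.
Demand: x*(p_x,p_y,M) = 3/7·M/p_x and y* = 4/7·M/p_y.
At p_x=5, p_y=12.5, M=156: y* = 4/7·156/12.5 = 7.1314.

y* = 7.1314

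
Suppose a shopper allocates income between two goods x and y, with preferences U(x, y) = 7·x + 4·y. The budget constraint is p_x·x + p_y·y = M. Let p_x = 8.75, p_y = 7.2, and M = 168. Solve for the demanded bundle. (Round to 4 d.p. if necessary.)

x* = 19.2, y* = 0

Perfect substitutes: compare marginal utility per dollar. 7/p_x vs 4/p_y → 0.8 vs 0.5556.
x gives more utility per dollar, so spend all income on x: x* = M/p_x, y* = 0.
Numerically: x* = 19.2, y* = 0.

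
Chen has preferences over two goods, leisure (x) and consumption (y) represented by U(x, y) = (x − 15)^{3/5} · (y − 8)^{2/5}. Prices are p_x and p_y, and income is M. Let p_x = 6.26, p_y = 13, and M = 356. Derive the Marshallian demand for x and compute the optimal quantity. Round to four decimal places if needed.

Let x' = x−15, y' = y−8. MRS = (3/2)·y'/x' = p_x/p_y.
Substituting into the budget: x* = 15 + 0.6·(M − 15·p_x − 8·p_y)/p_x, and y* = 8 + 0.4·(…)/p_y.
Discretionary income = 356 − 15·6.26 − 8·13 = 158.1; x* = 15 + 0.6·158.1/6.26 = 30.1534.

x* = 30.1534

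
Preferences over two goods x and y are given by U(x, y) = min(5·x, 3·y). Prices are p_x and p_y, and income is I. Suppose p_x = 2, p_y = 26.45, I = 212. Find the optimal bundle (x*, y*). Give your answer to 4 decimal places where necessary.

Demand: x*(p_x,p_y,I) = 3·I/(3·p_x + 5·p_y), y* = 5·I/(3·p_x + 5·p_y).
Here 3·2 + 5·26.45 = 138.25, giving x* = 4.6004 and y* = 7.6673.

x* = 4.6004, y* = 7.6673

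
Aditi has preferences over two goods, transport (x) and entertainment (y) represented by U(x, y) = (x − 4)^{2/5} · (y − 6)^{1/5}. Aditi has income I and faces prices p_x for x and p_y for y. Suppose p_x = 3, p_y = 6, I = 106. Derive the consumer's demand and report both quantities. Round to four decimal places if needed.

x* = 16.8889, y* = 9.2222

This is Cobb-Douglas in (x−4, y−6): tangency gives 0.4·p_y·(y−6) = 0.2·p_x·(x−4).
Substituting into the budget: x* = 4 + 2/3·(I − 4·p_x − 6·p_y)/p_x, and y* = 6 + 1/3·(…)/p_y.
Discretionary income = 106 − 4·3 − 6·6 = 58; x* = 4 + 2/3·58/3 = 16.8889; y* = 6 + 1/3·58/6 = 9.2222.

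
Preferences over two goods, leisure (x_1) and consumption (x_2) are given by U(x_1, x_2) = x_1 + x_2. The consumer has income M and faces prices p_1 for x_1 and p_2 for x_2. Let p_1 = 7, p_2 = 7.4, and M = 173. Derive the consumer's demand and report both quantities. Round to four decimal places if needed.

Linear utility — the consumer picks whichever good has higher MU/price: 1/7 = 0.1429 vs 1/7.4 = 0.1351.
x_1 gives more utility per dollar, so spend all income on x_1: x_1* = M/p_1, x_2* = 0.
Numerically: x_1* = 24.7143, x_2* = 0.

x_1* = 24.7143, x_2* = 0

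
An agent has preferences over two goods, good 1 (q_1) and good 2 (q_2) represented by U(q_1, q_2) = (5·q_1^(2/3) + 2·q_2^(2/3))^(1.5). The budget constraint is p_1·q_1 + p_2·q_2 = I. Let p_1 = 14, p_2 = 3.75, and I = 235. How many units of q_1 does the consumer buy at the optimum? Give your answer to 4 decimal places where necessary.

q_1* = 8.8719

With the ratio pinned down, the budget gives q_1* = I/(p_1 + p_2·(q_2/q_1)) and q_2* = (q_2/q_1)·q_1*.
Numerically q_2/q_1 = 3.3302, so q_1* = 235/(14 + 3.75·3.3302) = 8.8719.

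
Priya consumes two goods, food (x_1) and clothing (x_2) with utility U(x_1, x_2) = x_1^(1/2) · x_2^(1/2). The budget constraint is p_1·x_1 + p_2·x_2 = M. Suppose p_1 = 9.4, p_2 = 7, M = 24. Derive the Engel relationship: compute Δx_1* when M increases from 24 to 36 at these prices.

Δx_1* = 0.6383

Tangency: MRS = x_2/x_1 = p_1/p_2.
So 0.5·p_2·x_2 = 0.5·p_1·x_1; combined with the budget, a share 0.5 of income goes to x_1.
Demand: x_1*(p_1,p_2,M) = 0.5·M/p_1 and x_2* = 0.5·M/p_2.
At p_1=9.4, p_2=7, M=24: x_1* = 0.5·24/9.4 = 1.2766.
At M' = 36: x_1* = 1.9149. Change: 1.9149 − 1.2766 = 0.6383.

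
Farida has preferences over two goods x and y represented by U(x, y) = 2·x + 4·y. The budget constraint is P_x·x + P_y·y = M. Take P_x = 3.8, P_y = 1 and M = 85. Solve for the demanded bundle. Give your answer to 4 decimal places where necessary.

x* = 0, y* = 85

y gives more utility per dollar, so spend all income on y: y* = M/P_y, x* = 0.
Numerically: x* = 0, y* = 85.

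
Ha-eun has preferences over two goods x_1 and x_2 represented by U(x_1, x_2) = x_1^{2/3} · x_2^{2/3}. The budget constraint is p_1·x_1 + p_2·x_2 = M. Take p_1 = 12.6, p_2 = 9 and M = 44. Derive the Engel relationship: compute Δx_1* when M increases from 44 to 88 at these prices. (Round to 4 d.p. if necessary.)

Δx_1* = 1.746

Tangency: MRS = x_2/x_1 = p_1/p_2.
So 2/3·p_2·x_2 = 2/3·p_1·x_1; combined with the budget, a share 0.5 of income goes to x_1.
Demand: x_1*(p_1,p_2,M) = 0.5·M/p_1 and x_2* = 0.5·M/p_2.
At p_1=12.6, p_2=9, M=44: x_1* = 0.5·44/12.6 = 1.746.
At M' = 88: x_1* = 3.4921. Change: 3.4921 − 1.746 = 1.746.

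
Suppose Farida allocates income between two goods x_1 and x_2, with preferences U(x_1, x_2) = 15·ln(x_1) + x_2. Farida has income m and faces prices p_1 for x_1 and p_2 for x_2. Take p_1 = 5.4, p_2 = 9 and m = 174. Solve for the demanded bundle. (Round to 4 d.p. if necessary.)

x_1* = 25, x_2* = 4.3333

Set MRS = p_1/p_2: (15/x_1)/1 = p_1/p_2.
So x_1*(p_1,p_2) = 15·p_2/p_1, independent of income; and x_2* = (m − 15·p_2)/p_2.
At the given prices: x_1* = 15·9/5.4 = 25, and x_2* = 4.3333.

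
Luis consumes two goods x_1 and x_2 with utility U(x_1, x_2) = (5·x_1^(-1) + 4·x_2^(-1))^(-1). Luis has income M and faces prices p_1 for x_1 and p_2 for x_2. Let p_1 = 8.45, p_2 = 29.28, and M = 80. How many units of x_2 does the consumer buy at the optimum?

x_2* = 1.707

With the ratio pinned down, the budget gives x_1* = M/(p_1 + p_2·(x_2/x_1)) and x_2* = (x_2/x_1)·x_1*.
Numerically x_2/x_1 = 0.480494, so x_1* = 80/(8.45 + 29.28·0.480494) = 3.5526 and x_2* = 0.480494·3.5526 = 1.707.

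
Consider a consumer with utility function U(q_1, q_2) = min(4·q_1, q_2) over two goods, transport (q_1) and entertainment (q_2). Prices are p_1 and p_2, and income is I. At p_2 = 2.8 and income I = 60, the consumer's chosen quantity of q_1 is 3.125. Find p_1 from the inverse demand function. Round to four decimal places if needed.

Leontief preferences: the optimum is at the kink where q_1/1 = q_2/4, i.e. q_2 = 4·q_1.
Budget: p_1·q_1 + p_2·4·q_1 = I, so (p_1 + 4·p_2)·q_1 = I.
Demand: q_1*(p_1,p_2,I) = I/(p_1 + 4·p_2), q_2* = 4·I/(p_1 + 4·p_2).
Set q_1* = 3.125 in the demand function and solve for p_1: p_1 = 8.

p_1 = 8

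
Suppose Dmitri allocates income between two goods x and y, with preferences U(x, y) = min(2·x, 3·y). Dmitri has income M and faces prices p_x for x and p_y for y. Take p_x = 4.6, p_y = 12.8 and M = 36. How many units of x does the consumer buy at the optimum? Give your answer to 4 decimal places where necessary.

x* = 2.7411

Here 3·4.6 + 2·12.8 = 39.4, giving x* = 2.7411.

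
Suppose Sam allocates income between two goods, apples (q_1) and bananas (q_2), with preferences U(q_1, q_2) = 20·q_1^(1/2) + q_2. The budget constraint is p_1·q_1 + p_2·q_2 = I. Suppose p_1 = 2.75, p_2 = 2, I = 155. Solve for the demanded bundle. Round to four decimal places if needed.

MU_q_1 = 10/√q_1, MU_q_2 = 1. Tangency: 10/√q_1 = p_1/p_2.
Thus q_1* = (10·p_2/p_1)² — independent of I — with the rest of income spent on q_2.
Plugging in: q_1* = (10·2/2.75)² = 52.8926, q_2* = 4.7727.

q_1* = 52.8926, q_2* = 4.7727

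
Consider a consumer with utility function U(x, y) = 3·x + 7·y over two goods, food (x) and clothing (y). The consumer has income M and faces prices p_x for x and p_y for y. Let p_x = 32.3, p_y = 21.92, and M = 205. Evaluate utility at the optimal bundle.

Perfect substitutes: compare marginal utility per dollar. 3/p_x vs 7/p_y → 0.0929 vs 0.3193.
y gives more utility per dollar, so spend all income on y: y* = M/p_y, x* = 0.
Numerically: x* = 0, y* = 9.3522.
Utility at the optimum: U(0, 9.3522) = 65.4653.

V = 65.4653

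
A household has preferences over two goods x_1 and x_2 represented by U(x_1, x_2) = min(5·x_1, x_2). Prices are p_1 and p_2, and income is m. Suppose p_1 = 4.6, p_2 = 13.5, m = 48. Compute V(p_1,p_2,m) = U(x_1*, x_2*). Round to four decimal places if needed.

Demand: x_1*(p_1,p_2,m) = m/(p_1 + 5·p_2), x_2* = 5·m/(p_1 + 5·p_2).
Here 4.6 + 5·13.5 = 72.1, giving x_1* = 0.6657 and x_2* = 3.3287.
Utility at the optimum: U(0.6657, 3.3287) = 3.3287.

V = 3.3287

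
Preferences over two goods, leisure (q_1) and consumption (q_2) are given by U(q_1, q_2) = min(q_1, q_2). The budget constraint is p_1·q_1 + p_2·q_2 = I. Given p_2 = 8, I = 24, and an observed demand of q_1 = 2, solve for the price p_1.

With perfect complements, no substitution: consume in ratio q_1:q_2 = 1:1.
Budget: p_1·q_1 + p_2·q_1 = I, so (p_1 + p_2)·q_1 = I.
Demand: q_1*(p_1,p_2,I) = I/(p_1 + p_2), q_2* = I/(p_1 + p_2).
Set q_1* = 2 in the demand function and solve for p_1: p_1 = 4.

p_1 = 4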